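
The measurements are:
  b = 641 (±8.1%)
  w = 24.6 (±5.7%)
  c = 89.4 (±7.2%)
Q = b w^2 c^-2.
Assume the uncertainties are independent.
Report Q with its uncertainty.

48.5 ± 9.74

Q is a product of powers, so relative uncertainties combine in quadrature:
  (1·δb/b)² = (1×0.0810)² = 0.00656;  (2·δw/w)² = (2×0.0570)² = 0.0130;  (-2·δc/c)² = (-2×0.0720)² = 0.0207
δQ/Q = √(0.0403) = 0.201
Q = 48.5, so δQ = 0.201 × 48.5 = 9.74.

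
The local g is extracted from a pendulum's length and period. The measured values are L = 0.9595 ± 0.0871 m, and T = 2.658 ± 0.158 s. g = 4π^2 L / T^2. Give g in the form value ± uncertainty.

5.362 ± 0.802 m/s^2

g is a product of powers, so relative uncertainties combine in quadrature:
  (1·δL/L)² = (1×0.0908)² = 0.00824;  (-2·δT/T)² = (-2×0.0594)² = 0.0141
δg/g = √(0.0224) = 0.150
g = 5.362 m/s^2, so δg = 0.150 × 5.362 = 0.802 m/s^2.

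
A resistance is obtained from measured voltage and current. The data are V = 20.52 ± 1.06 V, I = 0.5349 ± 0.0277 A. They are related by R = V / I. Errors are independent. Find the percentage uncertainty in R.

7.31%

Relative error in a monomial: (δR/R)² = Σ (nᵢ · δxᵢ/xᵢ)².
  (1·δV/V)² = (1×0.0517)² = 0.00267;  (-1·δI/I)² = (-1×0.0518)² = 0.00268
δR/R = √(0.00535) = 0.0731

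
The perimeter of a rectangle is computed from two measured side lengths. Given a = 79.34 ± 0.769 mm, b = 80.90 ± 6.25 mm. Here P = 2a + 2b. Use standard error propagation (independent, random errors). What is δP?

12.6 mm

For a sum/difference, combine absolute errors in quadrature:
  (2·δa)² = 2.37;  (2·δb)² = 156
δP = √(159) = 12.6 mm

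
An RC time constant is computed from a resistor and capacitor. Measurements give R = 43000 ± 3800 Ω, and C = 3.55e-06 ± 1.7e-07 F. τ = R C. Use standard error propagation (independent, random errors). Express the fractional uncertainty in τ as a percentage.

10.1%

Since τ is a product/quotient, work with relative uncertainties:
  (1·δR/R)² = (1×0.0884)² = 0.00781;  (1·δC/C)² = (1×0.0479)² = 0.00229
δτ/τ = √(0.0101) = 0.101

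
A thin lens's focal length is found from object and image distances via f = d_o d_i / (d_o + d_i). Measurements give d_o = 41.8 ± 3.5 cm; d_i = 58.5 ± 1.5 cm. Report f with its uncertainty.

∂f/∂d_o = (d_i/(d_o+d_i))² = 0.340;  ∂f/∂d_i = (d_o/(d_o+d_i))² = 0.174
δf = √((∂f/∂d_o · δd_o)² + (∂f/∂d_i · δd_i)²) = √(1.42 + 0.0679) = 1.22 cm
f = 24.4 cm.

24.4 ± 1.22 cm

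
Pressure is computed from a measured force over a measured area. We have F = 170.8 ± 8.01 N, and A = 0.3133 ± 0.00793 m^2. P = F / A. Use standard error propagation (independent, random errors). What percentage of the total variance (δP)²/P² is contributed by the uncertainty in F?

77.4%

(δP/P)² = (1·δF/F)² + (-1·δA/A)²
  F term: (1×0.0469)² = 0.00220
  A term: (-1×0.0253)² = 0.000641
Total = 0.00284. Share from F = 0.00220/0.00284 = 0.774.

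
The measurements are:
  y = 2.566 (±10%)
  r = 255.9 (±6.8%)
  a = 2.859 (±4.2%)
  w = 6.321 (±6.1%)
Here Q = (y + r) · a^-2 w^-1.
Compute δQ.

0.619

Let u = y + r = 258.5. δu = √(δy² + δr²) = √(0.0658 + 303) = 17.4, so δu/u = 0.0673.
Q is then a monomial in u, a, w:
δQ/Q = √((δu/u)² + (-2·δa/a)² + (-1·δw/w)²) = √(0.00453 + 0.00706 + 0.00372) = 0.124
Q = 5.003, so δQ = 0.124 × 5.003 = 0.619.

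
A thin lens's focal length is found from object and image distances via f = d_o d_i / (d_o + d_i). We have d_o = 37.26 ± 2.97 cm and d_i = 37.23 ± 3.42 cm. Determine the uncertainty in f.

∂f/∂d_o = (d_i/(d_o+d_i))² = 0.250;  ∂f/∂d_i = (d_o/(d_o+d_i))² = 0.250
δf = √((∂f/∂d_o · δd_o)² + (∂f/∂d_i · δd_i)²) = √(0.550 + 0.732) = 1.13 cm

1.13 cm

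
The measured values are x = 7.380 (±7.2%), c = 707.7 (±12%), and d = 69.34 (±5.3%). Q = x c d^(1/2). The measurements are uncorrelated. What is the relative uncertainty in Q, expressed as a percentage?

14.2%

Since Q is a product/quotient, work with relative uncertainties:
  (1·δx/x)² = (1×0.0720)² = 0.00518;  (1·δc/c)² = (1×0.120)² = 0.0144;  (½·δd/d)² = (0.5×0.0530)² = 0.000702
δQ/Q = √(0.0203) = 0.142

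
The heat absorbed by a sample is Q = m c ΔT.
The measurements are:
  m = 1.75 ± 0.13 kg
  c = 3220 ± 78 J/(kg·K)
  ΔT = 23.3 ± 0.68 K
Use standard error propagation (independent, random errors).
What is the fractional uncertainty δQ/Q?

0.0834

For a monomial Q ∝ m, c, ΔT, fractional errors add in quadrature:
  (1·δm/m)² = (1×0.0743)² = 0.00552;  (1·δc/c)² = (1×0.0242)² = 0.000587;  (1·δΔT/ΔT)² = (1×0.0292)² = 0.000852
δQ/Q = √(0.00696) = 0.0834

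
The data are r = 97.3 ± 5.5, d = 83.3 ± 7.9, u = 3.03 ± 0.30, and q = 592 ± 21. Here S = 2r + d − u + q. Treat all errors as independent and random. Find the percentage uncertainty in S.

2.88%

Absolute uncertainties add in quadrature for a linear combination:
  (2·δr)² = 121;  (δd)² = 62.4;  (δu)² = 0.0900;  (δq)² = 441
δS = √(624) = 25.0
S = 867, so δS/S = 25.0/867 = 0.0288.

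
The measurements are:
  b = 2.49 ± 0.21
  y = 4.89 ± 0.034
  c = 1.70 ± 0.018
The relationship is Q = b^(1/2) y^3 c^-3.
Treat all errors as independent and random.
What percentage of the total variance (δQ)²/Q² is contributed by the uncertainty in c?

31.3%

(δQ/Q)² = (½·δb/b)² + (3·δy/y)² + (-3·δc/c)²
  b term: (0.5×0.0843)² = 0.00178
  y term: (3×0.00695)² = 0.000435
  c term: (-3×0.0106)² = 0.00101
Total = 0.00322. Share from c = 0.00101/0.00322 = 0.313.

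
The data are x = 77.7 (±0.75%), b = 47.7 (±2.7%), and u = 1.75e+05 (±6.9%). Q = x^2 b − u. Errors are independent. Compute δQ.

Let p = x^2·b = 2.88e+05. δp/p = √((2·δx/x)² + (1·δb/b)²) = √(0.000225 + 0.000729) = 0.0309, so δp = 8890.
Q = p − u: δQ = √(δp² + δu²) = √(7.91e+07 + 1.46e+08) = 15000

15000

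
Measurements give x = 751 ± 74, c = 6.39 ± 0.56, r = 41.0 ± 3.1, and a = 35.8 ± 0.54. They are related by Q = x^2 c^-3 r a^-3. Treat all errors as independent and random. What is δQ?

0.657

Each factor contributes (exponent × relative error)² to (δQ/Q)²:
  (2·δx/x)² = (2×0.0985)² = 0.0388;  (-3·δc/c)² = (-3×0.0876)² = 0.0691;  (1·δr/r)² = (1×0.0756)² = 0.00572;  (-3·δa/a)² = (-3×0.0151)² = 0.00205
δQ/Q = √(0.116) = 0.340
Q = 1.93, so δQ = 0.340 × 1.93 = 0.657.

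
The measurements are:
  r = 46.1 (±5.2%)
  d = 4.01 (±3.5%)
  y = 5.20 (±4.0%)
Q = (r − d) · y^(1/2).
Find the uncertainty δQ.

Let u = r − d = 42.1. δu = √(δr² + δd²) = √(5.75 + 0.0197) = 2.40, so δu/u = 0.0571.
Q is then a monomial in u, y:
δQ/Q = √((δu/u)² + (½·δy/y)²) = √(0.00325 + 0.000400) = 0.0605
Q = 96.0, so δQ = 0.0605 × 96.0 = 5.80.

5.80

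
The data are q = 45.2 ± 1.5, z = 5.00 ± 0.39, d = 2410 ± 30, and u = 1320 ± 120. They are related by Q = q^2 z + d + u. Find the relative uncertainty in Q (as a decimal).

Let p = q^2·z = 10200. δp/p = √((2·δq/q)² + (1·δz/z)²) = √(0.00441 + 0.00608) = 0.102, so δp = 1050.
Q = p + d + u: δQ = √(δp² + δd² + δu²) = √(1.09e+06 + 900 + 14400) = 1050
Q = 13900, so δQ/Q = 1050/13900 = 0.0755.

0.0755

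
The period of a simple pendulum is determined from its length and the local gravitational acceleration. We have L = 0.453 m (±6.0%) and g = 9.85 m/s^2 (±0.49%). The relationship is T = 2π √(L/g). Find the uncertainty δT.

0.0406 s

Since T is a product/quotient, work with relative uncertainties:
  (½·δL/L)² = (0.5×0.0600)² = 0.000900;  (−½·δg/g)² = (-0.5×0.00490)² = 6e-06
δT/T = √(0.000906) = 0.0301
T = 1.35 s, so δT = 0.0301 × 1.35 = 0.0406 s.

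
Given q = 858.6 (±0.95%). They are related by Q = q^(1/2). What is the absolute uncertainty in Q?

For a monomial Q ∝ q^(1/2), fractional errors add in quadrature:
  (½·δq/q)² = (0.5×0.00950)² = 2.26e-05
δQ/Q = √(2.26e-05) = 0.00475
Q = 29.30, so δQ = 0.00475 × 29.30 = 0.139.

0.139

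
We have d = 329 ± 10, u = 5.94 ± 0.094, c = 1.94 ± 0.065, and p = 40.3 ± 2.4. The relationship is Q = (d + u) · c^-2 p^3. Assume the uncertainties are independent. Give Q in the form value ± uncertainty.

Let w = d + u = 335. δw = √(δd² + δu²) = √(100 + 0.00884) = 10.0, so δw/w = 0.0299.
Q is then a monomial in w, c, p:
δQ/Q = √((δw/w)² + (-2·δc/c)² + (3·δp/p)²) = √(0.000891 + 0.00449 + 0.0319) = 0.193
Q = 5.82e+06, so δQ = 0.193 × 5.82e+06 = 1.12e+06.

(5.82 ± 1.12) × 10^6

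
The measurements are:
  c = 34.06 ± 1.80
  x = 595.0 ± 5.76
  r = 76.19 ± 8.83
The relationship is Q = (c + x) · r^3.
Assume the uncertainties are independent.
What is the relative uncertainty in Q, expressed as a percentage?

34.8%

Let u = c + x = 629.1. δu = √(δc² + δx²) = √(3.24 + 33.2) = 6.03, so δu/u = 0.00959.
Q is then a monomial in u, r:
δQ/Q = √((δu/u)² + (3·δr/r)²) = √(9.2e-05 + 0.121) = 0.348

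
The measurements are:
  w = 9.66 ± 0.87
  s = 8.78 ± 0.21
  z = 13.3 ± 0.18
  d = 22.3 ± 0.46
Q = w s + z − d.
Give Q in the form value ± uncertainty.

Let p = w·s = 84.8. δp/p = √((1·δw/w)² + (1·δs/s)²) = √(0.00811 + 0.000572) = 0.0932, so δp = 7.90.
Q = p + z − d: δQ = √(δp² + δz² + δd²) = √(62.5 + 0.0324 + 0.212) = 7.92
Q = 75.8.

75.8 ± 7.92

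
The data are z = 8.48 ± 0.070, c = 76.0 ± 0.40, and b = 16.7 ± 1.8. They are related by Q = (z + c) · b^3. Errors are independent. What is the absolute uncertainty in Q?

Let u = z + c = 84.5. δu = √(δz² + δc²) = √(0.00490 + 0.160) = 0.406, so δu/u = 0.00481.
Q is then a monomial in u, b:
δQ/Q = √((δu/u)² + (3·δb/b)²) = √(2.31e-05 + 0.105) = 0.323
Q = 3.93e+05, so δQ = 0.323 × 3.93e+05 = 1.27e+05.

1.27e+05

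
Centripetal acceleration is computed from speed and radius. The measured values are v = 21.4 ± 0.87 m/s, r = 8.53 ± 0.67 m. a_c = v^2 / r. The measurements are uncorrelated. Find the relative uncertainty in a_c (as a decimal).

0.113

Products/powers → add relative errors in quadrature, weighted by exponent:
  (2·δv/v)² = (2×0.0407)² = 0.00661;  (-1·δr/r)² = (-1×0.0785)² = 0.00617
δa_c/a_c = √(0.0128) = 0.113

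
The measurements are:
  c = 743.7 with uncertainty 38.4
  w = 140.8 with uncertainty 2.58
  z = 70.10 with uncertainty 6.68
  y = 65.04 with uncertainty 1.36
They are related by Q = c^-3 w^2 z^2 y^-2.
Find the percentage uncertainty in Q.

Relative error in a monomial: (δQ/Q)² = Σ (nᵢ · δxᵢ/xᵢ)².
  (-3·δc/c)² = (-3×0.0516)² = 0.0240;  (2·δw/w)² = (2×0.0183)² = 0.00134;  (2·δz/z)² = (2×0.0953)² = 0.0363;  (-2·δy/y)² = (-2×0.0209)² = 0.00175
δQ/Q = √(0.0634) = 0.252

25.2%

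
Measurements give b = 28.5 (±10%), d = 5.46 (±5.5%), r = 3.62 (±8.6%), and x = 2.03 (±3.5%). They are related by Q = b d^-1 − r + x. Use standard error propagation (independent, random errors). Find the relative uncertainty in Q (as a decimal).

Let p = b·d^-1 = 5.22. δp/p = √((1·δb/b)² + (-1·δd/d)²) = √(0.0100 + 0.00302) = 0.114, so δp = 0.596.
Q = p − r + x: δQ = √(δp² + δr² + δx²) = √(0.355 + 0.0969 + 0.00505) = 0.676
Q = 3.63, so δQ/Q = 0.676/3.63 = 0.186.

0.186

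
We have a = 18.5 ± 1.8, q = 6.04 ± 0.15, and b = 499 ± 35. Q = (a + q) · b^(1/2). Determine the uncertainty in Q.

44.7

Let u = a + q = 24.5. δu = √(δa² + δq²) = √(3.24 + 0.0225) = 1.81, so δu/u = 0.0736.
Q is then a monomial in u, b:
δQ/Q = √((δu/u)² + (½·δb/b)²) = √(0.00542 + 0.00123) = 0.0815
Q = 548, so δQ = 0.0815 × 548 = 44.7.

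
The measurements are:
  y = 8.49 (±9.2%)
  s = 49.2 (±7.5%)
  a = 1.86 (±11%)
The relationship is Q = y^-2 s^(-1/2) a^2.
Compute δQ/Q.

0.289

For a monomial Q ∝ y^-2, s^(-1/2), a^2, fractional errors add in quadrature:
  (-2·δy/y)² = (-2×0.0920)² = 0.0339;  (−½·δs/s)² = (-0.5×0.0750)² = 0.00141;  (2·δa/a)² = (2×0.110)² = 0.0484
δQ/Q = √(0.0837) = 0.289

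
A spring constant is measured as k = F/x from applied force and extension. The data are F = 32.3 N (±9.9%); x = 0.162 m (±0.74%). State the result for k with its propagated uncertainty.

199 ± 19.8 N/m

k is a product of powers, so relative uncertainties combine in quadrature:
  (1·δF/F)² = (1×0.0990)² = 0.00980;  (-1·δx/x)² = (-1×0.00740)² = 5.48e-05
δk/k = √(0.00986) = 0.0993
k = 199 N/m, so δk = 0.0993 × 199 = 19.8 N/m.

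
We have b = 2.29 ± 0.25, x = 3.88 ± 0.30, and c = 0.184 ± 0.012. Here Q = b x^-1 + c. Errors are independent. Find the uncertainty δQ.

Let p = b·x^-1 = 0.590. δp/p = √((1·δb/b)² + (-1·δx/x)²) = √(0.0119 + 0.00598) = 0.134, so δp = 0.0790.
Q = p + c: δQ = √(δp² + δc²) = √(0.00623 + 0.000144) = 0.0799

0.0799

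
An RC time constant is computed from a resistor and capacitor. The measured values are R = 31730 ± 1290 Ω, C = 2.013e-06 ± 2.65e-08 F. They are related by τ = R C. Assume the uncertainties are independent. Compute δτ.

Relative error in a monomial: (δτ/τ)² = Σ (nᵢ · δxᵢ/xᵢ)².
  (1·δR/R)² = (1×0.0407)² = 0.00165;  (1·δC/C)² = (1×0.0132)² = 0.000173
δτ/τ = √(0.00183) = 0.0427
τ = 0.06387 s, so δτ = 0.0427 × 0.06387 = 0.00273 s.

0.00273 s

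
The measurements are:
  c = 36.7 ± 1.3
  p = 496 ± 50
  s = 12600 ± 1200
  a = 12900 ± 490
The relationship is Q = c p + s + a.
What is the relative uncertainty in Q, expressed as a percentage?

5.35%

Let w = c·p = 18200. δw/w = √((1·δc/c)² + (1·δp/p)²) = √(0.00125 + 0.0102) = 0.107, so δw = 1940.
Q = w + s + a: δQ = √(δw² + δs² + δa²) = √(3.78e+06 + 1.44e+06 + 2.4e+05) = 2340
Q = 43700, so δQ/Q = 2340/43700 = 0.0535.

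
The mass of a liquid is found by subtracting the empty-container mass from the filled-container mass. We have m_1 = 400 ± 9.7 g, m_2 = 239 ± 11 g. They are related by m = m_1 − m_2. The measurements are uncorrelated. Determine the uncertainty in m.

14.7 g

Sums and differences: (δm)² = Σ (cᵢ δxᵢ)².
  (δm_1)² = 94.1;  (δm_2)² = 121
δm = √(215) = 14.7 g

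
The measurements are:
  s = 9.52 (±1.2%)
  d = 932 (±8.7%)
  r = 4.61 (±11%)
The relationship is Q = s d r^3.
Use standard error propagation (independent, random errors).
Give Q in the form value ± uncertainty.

Relative error in a monomial: (δQ/Q)² = Σ (nᵢ · δxᵢ/xᵢ)².
  (1·δs/s)² = (1×0.0120)² = 0.000144;  (1·δd/d)² = (1×0.0870)² = 0.00757;  (3·δr/r)² = (3×0.110)² = 0.109
δQ/Q = √(0.117) = 0.341
Q = 8.69e+05, so δQ = 0.341 × 8.69e+05 = 2.97e+05.

(8.69 ± 2.97) × 10^5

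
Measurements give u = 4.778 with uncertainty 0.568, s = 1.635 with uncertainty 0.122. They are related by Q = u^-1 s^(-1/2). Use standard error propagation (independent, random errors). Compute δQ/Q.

0.125

Products/powers → add relative errors in quadrature, weighted by exponent:
  (-1·δu/u)² = (-1×0.119)² = 0.0141;  (−½·δs/s)² = (-0.5×0.0746)² = 0.00139
δQ/Q = √(0.0155) = 0.125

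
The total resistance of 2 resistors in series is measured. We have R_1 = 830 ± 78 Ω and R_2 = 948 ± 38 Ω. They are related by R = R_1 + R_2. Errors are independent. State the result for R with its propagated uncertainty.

R is a linear combination, so absolute uncertainties add in quadrature:
  (δR_1)² = 6080;  (δR_2)² = 1440
δR = √(7530) = 86.8 Ω
R = 1780 Ω.

1780 ± 86.8 Ω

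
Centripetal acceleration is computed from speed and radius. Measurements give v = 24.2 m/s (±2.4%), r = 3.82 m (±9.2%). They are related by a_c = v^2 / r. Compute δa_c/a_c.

a_c is a product of powers, so relative uncertainties combine in quadrature:
  (2·δv/v)² = (2×0.0240)² = 0.00230;  (-1·δr/r)² = (-1×0.0920)² = 0.00846
δa_c/a_c = √(0.0108) = 0.104

0.104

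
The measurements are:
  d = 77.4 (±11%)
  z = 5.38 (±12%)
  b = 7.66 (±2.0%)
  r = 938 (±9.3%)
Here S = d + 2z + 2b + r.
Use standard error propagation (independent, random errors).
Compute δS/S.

Each term contributes (cᵢ δxᵢ)² to (δS)²:
  (δd)² = 72.5;  (2·δz)² = 1.67;  (2·δb)² = 0.0939;  (δr)² = 7610
δS = √(7680) = 87.7
S = 1040, so δS/S = 87.7/1040 = 0.0842.

0.0842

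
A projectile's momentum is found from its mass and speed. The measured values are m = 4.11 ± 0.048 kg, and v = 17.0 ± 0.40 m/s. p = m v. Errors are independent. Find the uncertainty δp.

Products/powers → add relative errors in quadrature, weighted by exponent:
  (1·δm/m)² = (1×0.0117)² = 0.000136;  (1·δv/v)² = (1×0.0235)² = 0.000554
δp/p = √(0.000690) = 0.0263
p = 69.9 kg·m/s, so δp = 0.0263 × 69.9 = 1.84 kg·m/s.

1.84 kg·m/s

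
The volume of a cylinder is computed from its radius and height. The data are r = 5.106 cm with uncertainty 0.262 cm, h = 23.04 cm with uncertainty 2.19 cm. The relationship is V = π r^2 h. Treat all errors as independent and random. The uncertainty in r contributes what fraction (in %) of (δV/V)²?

53.8%

(δV/V)² = (2·δr/r)² + (1·δh/h)²
  r term: (2×0.0513)² = 0.0105
  h term: (1×0.0951)² = 0.00903
Total = 0.0196. Share from r = 0.0105/0.0196 = 0.538.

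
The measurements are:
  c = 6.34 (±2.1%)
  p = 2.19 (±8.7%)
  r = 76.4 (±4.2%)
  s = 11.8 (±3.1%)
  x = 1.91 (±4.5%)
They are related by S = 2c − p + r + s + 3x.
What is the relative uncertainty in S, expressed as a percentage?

3.12%

Sums and differences: (δS)² = Σ (cᵢ δxᵢ)².
  (2·δc)² = 0.0709;  (δp)² = 0.0363;  (δr)² = 10.3;  (δs)² = 0.134;  (3·δx)² = 0.0665
δS = √(10.6) = 3.26
S = 104, so δS/S = 3.26/104 = 0.0312.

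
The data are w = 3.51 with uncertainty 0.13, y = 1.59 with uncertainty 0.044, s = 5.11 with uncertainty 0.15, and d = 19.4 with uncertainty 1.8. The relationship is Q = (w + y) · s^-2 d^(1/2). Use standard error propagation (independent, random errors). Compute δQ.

Let u = w + y = 5.10. δu = √(δw² + δy²) = √(0.0169 + 0.00194) = 0.137, so δu/u = 0.0269.
Q is then a monomial in u, s, d:
δQ/Q = √((δu/u)² + (-2·δs/s)² + (½·δd/d)²) = √(0.000724 + 0.00345 + 0.00215) = 0.0795
Q = 0.860, so δQ = 0.0795 × 0.860 = 0.0684.

0.0684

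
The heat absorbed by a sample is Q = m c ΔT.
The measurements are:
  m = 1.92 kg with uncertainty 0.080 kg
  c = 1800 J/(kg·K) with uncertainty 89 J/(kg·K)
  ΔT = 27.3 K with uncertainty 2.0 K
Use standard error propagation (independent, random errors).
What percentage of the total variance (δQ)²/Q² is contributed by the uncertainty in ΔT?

56.2%

(δQ/Q)² = (1·δm/m)² + (1·δc/c)² + (1·δΔT/ΔT)²
  m term: (1×0.0417)² = 0.00174
  c term: (1×0.0494)² = 0.00244
  ΔT term: (1×0.0733)² = 0.00537
Total = 0.00955. Share from ΔT = 0.00537/0.00955 = 0.562.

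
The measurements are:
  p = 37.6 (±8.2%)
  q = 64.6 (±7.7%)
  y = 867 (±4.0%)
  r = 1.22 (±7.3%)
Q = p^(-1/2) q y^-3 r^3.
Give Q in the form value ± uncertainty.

Since Q is a product/quotient, work with relative uncertainties:
  (−½·δp/p)² = (-0.5×0.0820)² = 0.00168;  (1·δq/q)² = (1×0.0770)² = 0.00593;  (-3·δy/y)² = (-3×0.0400)² = 0.0144;  (3·δr/r)² = (3×0.0730)² = 0.0480
δQ/Q = √(0.0700) = 0.265
Q = 2.94e-08, so δQ = 0.265 × 2.94e-08 = 7.76e-09.

(2.94 ± 0.776) × 10^-8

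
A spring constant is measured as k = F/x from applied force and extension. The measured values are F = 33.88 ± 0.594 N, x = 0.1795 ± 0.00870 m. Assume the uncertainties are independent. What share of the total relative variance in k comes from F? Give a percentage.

11.6%

(δk/k)² = (1·δF/F)² + (-1·δx/x)²
  F term: (1×0.0175)² = 0.000307
  x term: (-1×0.0485)² = 0.00235
Total = 0.00266. Share from F = 0.000307/0.00266 = 0.116.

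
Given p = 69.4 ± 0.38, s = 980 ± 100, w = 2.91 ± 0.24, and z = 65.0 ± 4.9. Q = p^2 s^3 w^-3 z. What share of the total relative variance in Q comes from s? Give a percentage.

58.3%

(δQ/Q)² = (2·δp/p)² + (3·δs/s)² + (-3·δw/w)² + (1·δz/z)²
  p term: (2×0.00548)² = 0.000120
  s term: (3×0.102)² = 0.0937
  w term: (-3×0.0825)² = 0.0612
  z term: (1×0.0754)² = 0.00568
Total = 0.161. Share from s = 0.0937/0.161 = 0.583.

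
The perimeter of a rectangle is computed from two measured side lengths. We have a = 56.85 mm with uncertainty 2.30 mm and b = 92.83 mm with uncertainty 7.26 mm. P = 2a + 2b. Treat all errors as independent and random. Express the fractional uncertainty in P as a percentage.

5.09%

Absolute uncertainties add in quadrature for a linear combination:
  (2·δa)² = 21.2;  (2·δb)² = 211
δP = √(232) = 15.2 mm
P = 299.4 mm, so δP/P = 15.2/299.4 = 0.0509.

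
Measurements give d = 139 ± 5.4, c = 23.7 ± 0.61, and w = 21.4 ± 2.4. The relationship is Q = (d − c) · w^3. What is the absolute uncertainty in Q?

3.84e+05

Let u = d − c = 115. δu = √(δd² + δc²) = √(29.2 + 0.372) = 5.43, so δu/u = 0.0471.
Q is then a monomial in u, w:
δQ/Q = √((δu/u)² + (3·δw/w)²) = √(0.00222 + 0.113) = 0.340
Q = 1.13e+06, so δQ = 0.340 × 1.13e+06 = 3.84e+05.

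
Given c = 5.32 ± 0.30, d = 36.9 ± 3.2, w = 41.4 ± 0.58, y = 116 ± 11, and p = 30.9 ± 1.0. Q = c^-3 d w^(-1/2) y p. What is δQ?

Since Q is a product/quotient, work with relative uncertainties:
  (-3·δc/c)² = (-3×0.0564)² = 0.0286;  (1·δd/d)² = (1×0.0867)² = 0.00752;  (−½·δw/w)² = (-0.5×0.0140)² = 4.91e-05;  (1·δy/y)² = (1×0.0948)² = 0.00899;  (1·δp/p)² = (1×0.0324)² = 0.00105
δQ/Q = √(0.0462) = 0.215
Q = 137, so δQ = 0.215 × 137 = 29.4.

29.4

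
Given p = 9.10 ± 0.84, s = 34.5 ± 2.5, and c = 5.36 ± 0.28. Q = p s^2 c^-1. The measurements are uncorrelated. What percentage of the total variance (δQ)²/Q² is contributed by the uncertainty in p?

(δQ/Q)² = (1·δp/p)² + (2·δs/s)² + (-1·δc/c)²
  p term: (1×0.0923)² = 0.00852
  s term: (2×0.0725)² = 0.0210
  c term: (-1×0.0522)² = 0.00273
Total = 0.0323. Share from p = 0.00852/0.0323 = 0.264.

26.4%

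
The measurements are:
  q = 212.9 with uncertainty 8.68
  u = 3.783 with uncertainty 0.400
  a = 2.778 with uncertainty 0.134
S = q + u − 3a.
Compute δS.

8.70

Sums and differences: (δS)² = Σ (cᵢ δxᵢ)².
  (δq)² = 75.3;  (δu)² = 0.160;  (3·δa)² = 0.162
δS = √(75.7) = 8.70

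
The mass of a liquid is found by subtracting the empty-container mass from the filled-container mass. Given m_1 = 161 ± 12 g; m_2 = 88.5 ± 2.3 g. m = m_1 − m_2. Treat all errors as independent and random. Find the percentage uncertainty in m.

For a sum/difference, combine absolute errors in quadrature:
  (δm_1)² = 144;  (δm_2)² = 5.29
δm = √(149) = 12.2 g
m = 72.5 g, so δm/m = 12.2/72.5 = 0.169.

16.9%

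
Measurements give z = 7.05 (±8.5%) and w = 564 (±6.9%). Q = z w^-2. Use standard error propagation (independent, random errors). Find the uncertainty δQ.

3.59e-06

Since Q is a product/quotient, work with relative uncertainties:
  (1·δz/z)² = (1×0.0850)² = 0.00723;  (-2·δw/w)² = (-2×0.0690)² = 0.0190
δQ/Q = √(0.0263) = 0.162
Q = 2.22e-05, so δQ = 0.162 × 2.22e-05 = 3.59e-06.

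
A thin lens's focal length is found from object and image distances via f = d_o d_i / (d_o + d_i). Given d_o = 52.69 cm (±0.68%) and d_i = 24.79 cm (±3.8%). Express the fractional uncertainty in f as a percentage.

∂f/∂d_o = (d_i/(d_o+d_i))² = 0.102;  ∂f/∂d_i = (d_o/(d_o+d_i))² = 0.462
δf = √((∂f/∂d_o · δd_o)² + (∂f/∂d_i · δd_i)²) = √(0.00135 + 0.190) = 0.437 cm
f = 16.86 cm, so δf/f = 0.437/16.86 = 0.0259.

2.59%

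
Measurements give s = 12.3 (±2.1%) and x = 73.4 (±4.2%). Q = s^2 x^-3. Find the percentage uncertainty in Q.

Each factor contributes (exponent × relative error)² to (δQ/Q)²:
  (2·δs/s)² = (2×0.0210)² = 0.00176;  (-3·δx/x)² = (-3×0.0420)² = 0.0159
δQ/Q = √(0.0176) = 0.133

13.3%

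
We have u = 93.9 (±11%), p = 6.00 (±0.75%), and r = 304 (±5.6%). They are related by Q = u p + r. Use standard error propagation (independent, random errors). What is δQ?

Let w = u·p = 563. δw/w = √((1·δu/u)² + (1·δp/p)²) = √(0.0121 + 5.62e-05) = 0.110, so δw = 62.1.
Q = w + r: δQ = √(δw² + δr²) = √(3860 + 290) = 64.4

64.4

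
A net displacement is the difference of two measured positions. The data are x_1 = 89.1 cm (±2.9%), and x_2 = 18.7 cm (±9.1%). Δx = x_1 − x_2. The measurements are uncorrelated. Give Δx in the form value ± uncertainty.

70.4 ± 3.09 cm

Sums and differences: (δΔx)² = Σ (cᵢ δxᵢ)².
  (δx_1)² = 6.68;  (δx_2)² = 2.90
δΔx = √(9.57) = 3.09 cm
Δx = 70.4 cm.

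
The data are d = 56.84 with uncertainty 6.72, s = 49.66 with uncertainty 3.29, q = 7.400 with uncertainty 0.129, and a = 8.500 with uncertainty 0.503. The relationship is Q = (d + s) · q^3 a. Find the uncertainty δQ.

Let u = d + s = 106.5. δu = √(δd² + δs²) = √(45.2 + 10.8) = 7.48, so δu/u = 0.0703.
Q is then a monomial in u, q, a:
δQ/Q = √((δu/u)² + (3·δq/q)² + (1·δa/a)²) = √(0.00494 + 0.00274 + 0.00350) = 0.106
Q = 366800, so δQ = 0.106 × 366800 = 38800.

38800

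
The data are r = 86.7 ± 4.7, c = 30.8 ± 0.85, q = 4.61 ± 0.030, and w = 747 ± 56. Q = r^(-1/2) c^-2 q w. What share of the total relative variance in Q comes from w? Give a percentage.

59.5%

(δQ/Q)² = (−½·δr/r)² + (-2·δc/c)² + (1·δq/q)² + (1·δw/w)²
  r term: (-0.5×0.0542)² = 0.000735
  c term: (-2×0.0276)² = 0.00305
  q term: (1×0.00651)² = 4.23e-05
  w term: (1×0.0750)² = 0.00562
Total = 0.00944. Share from w = 0.00562/0.00944 = 0.595.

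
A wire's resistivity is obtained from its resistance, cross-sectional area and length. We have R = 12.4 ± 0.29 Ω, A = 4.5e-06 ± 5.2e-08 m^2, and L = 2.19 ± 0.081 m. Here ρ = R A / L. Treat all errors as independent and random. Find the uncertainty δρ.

Relative error in a monomial: (δρ/ρ)² = Σ (nᵢ · δxᵢ/xᵢ)².
  (1·δR/R)² = (1×0.0234)² = 0.000547;  (1·δA/A)² = (1×0.0116)² = 0.000134;  (-1·δL/L)² = (-1×0.0370)² = 0.00137
δρ/ρ = √(0.00205) = 0.0453
ρ = 2.55e-05 Ω·m, so δρ = 0.0453 × 2.55e-05 = 1.15e-06 Ω·m.

1.15e-06 Ω·m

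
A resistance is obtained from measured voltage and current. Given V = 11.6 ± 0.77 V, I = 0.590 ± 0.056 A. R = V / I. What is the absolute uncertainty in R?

Relative error in a monomial: (δR/R)² = Σ (nᵢ · δxᵢ/xᵢ)².
  (1·δV/V)² = (1×0.0664)² = 0.00441;  (-1·δI/I)² = (-1×0.0949)² = 0.00901
δR/R = √(0.0134) = 0.116
R = 19.7 Ω, so δR = 0.116 × 19.7 = 2.28 Ω.

2.28 Ω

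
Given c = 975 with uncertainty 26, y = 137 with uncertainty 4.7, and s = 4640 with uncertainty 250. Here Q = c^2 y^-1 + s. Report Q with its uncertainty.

11600 ± 506

Let p = c^2·y^-1 = 6940. δp/p = √((2·δc/c)² + (-1·δy/y)²) = √(0.00284 + 0.00118) = 0.0634, so δp = 440.
Q = p + s: δQ = √(δp² + δs²) = √(1.94e+05 + 62500) = 506
Q = 11600.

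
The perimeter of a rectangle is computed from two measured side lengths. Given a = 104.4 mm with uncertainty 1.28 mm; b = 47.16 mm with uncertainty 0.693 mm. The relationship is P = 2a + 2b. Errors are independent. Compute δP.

2.91 mm

Sums and differences: (δP)² = Σ (cᵢ δxᵢ)².
  (2·δa)² = 6.55;  (2·δb)² = 1.92
δP = √(8.47) = 2.91 mm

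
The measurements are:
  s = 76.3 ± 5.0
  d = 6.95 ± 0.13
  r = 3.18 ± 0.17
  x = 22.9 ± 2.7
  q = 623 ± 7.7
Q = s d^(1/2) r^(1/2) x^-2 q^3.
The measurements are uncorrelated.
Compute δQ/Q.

Since Q is a product/quotient, work with relative uncertainties:
  (1·δs/s)² = (1×0.0655)² = 0.00429;  (½·δd/d)² = (0.5×0.0187)² = 8.75e-05;  (½·δr/r)² = (0.5×0.0535)² = 0.000714;  (-2·δx/x)² = (-2×0.118)² = 0.0556;  (3·δq/q)² = (3×0.0124)² = 0.00137
δQ/Q = √(0.0621) = 0.249

0.249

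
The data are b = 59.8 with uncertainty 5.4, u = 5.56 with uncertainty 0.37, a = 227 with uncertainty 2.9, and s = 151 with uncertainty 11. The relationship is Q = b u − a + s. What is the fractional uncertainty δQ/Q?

0.152

Let p = b·u = 332. δp/p = √((1·δb/b)² + (1·δu/u)²) = √(0.00815 + 0.00443) = 0.112, so δp = 37.3.
Q = p − a + s: δQ = √(δp² + δa² + δs²) = √(1390 + 8.41 + 121) = 39.0
Q = 256, so δQ/Q = 39.0/256 = 0.152.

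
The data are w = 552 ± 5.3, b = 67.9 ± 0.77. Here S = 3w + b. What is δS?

Each term contributes (cᵢ δxᵢ)² to (δS)²:
  (3·δw)² = 253;  (δb)² = 0.593
δS = √(253) = 15.9

15.9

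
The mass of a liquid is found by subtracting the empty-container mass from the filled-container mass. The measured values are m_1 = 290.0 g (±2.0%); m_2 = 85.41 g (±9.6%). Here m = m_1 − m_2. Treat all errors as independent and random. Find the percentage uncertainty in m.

m is a linear combination, so absolute uncertainties add in quadrature:
  (δm_1)² = 33.6;  (δm_2)² = 67.2
δm = √(101) = 10.0 g
m = 204.6 g, so δm/m = 10.0/204.6 = 0.0491.

4.91%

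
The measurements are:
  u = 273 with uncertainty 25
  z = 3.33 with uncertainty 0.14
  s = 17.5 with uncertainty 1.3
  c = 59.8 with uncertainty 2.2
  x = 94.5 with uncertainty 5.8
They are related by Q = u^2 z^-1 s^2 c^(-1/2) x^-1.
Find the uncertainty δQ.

2330

Relative error in a monomial: (δQ/Q)² = Σ (nᵢ · δxᵢ/xᵢ)².
  (2·δu/u)² = (2×0.0916)² = 0.0335;  (-1·δz/z)² = (-1×0.0420)² = 0.00177;  (2·δs/s)² = (2×0.0743)² = 0.0221;  (−½·δc/c)² = (-0.5×0.0368)² = 0.000338;  (-1·δx/x)² = (-1×0.0614)² = 0.00377
δQ/Q = √(0.0615) = 0.248
Q = 9380, so δQ = 0.248 × 9380 = 2330.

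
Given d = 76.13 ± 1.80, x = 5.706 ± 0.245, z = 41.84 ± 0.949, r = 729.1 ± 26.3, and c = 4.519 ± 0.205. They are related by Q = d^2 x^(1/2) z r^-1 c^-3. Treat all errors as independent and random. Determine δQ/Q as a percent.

15.2%

Each factor contributes (exponent × relative error)² to (δQ/Q)²:
  (2·δd/d)² = (2×0.0236)² = 0.00224;  (½·δx/x)² = (0.5×0.0429)² = 0.000461;  (1·δz/z)² = (1×0.0227)² = 0.000514;  (-1·δr/r)² = (-1×0.0361)² = 0.00130;  (-3·δc/c)² = (-3×0.0454)² = 0.0185
δQ/Q = √(0.0230) = 0.152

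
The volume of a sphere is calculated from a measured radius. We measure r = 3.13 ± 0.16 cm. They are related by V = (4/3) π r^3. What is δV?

19.7 cm^3

Relative error in a monomial: (δV/V)² = Σ (nᵢ · δxᵢ/xᵢ)².
  (3·δr/r)² = (3×0.0511)² = 0.0235
δV/V = √(0.0235) = 0.153
V = 128 cm^3, so δV = 0.153 × 128 = 19.7 cm^3.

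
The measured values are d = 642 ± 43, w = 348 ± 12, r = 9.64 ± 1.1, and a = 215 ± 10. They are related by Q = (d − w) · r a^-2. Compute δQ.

0.0130

Let u = d − w = 294. δu = √(δd² + δw²) = √(1850 + 144) = 44.6, so δu/u = 0.152.
Q is then a monomial in u, r, a:
δQ/Q = √((δu/u)² + (1·δr/r)² + (-2·δa/a)²) = √(0.0231 + 0.0130 + 0.00865) = 0.211
Q = 0.0613, so δQ = 0.211 × 0.0613 = 0.0130.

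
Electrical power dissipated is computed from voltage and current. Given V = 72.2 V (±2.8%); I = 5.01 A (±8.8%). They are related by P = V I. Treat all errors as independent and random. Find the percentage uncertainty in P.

For a monomial P ∝ V, I, fractional errors add in quadrature:
  (1·δV/V)² = (1×0.0280)² = 0.000784;  (1·δI/I)² = (1×0.0880)² = 0.00774
δP/P = √(0.00853) = 0.0923

9.23%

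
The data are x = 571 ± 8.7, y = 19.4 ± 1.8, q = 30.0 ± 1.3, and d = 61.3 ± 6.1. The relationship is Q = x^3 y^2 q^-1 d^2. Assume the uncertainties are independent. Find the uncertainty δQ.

Products/powers → add relative errors in quadrature, weighted by exponent:
  (3·δx/x)² = (3×0.0152)² = 0.00209;  (2·δy/y)² = (2×0.0928)² = 0.0344;  (-1·δq/q)² = (-1×0.0433)² = 0.00188;  (2·δd/d)² = (2×0.0995)² = 0.0396
δQ/Q = √(0.0780) = 0.279
Q = 8.78e+12, so δQ = 0.279 × 8.78e+12 = 2.45e+12.

2.45e+12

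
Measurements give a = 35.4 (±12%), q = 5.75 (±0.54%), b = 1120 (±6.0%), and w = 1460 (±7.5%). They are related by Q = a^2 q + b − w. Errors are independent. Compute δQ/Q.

0.253

Let p = a^2·q = 7210. δp/p = √((2·δa/a)² + (1·δq/q)²) = √(0.0576 + 2.92e-05) = 0.240, so δp = 1730.
Q = p + b − w: δQ = √(δp² + δb² + δw²) = √(2.99e+06 + 4520 + 12000) = 1730
Q = 6870, so δQ/Q = 1730/6870 = 0.253.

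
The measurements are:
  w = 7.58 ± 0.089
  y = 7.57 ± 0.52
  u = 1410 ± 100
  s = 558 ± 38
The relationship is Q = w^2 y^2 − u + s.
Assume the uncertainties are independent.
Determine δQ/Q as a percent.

19.3%

Let p = w^2·y^2 = 3290. δp/p = √((2·δw/w)² + (2·δy/y)²) = √(0.000551 + 0.0189) = 0.139, so δp = 459.
Q = p − u + s: δQ = √(δp² + δu² + δs²) = √(2.11e+05 + 10000 + 1440) = 471
Q = 2440, so δQ/Q = 471/2440 = 0.193.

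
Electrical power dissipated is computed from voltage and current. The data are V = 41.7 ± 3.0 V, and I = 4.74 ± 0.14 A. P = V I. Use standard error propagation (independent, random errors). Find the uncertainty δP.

15.4 W

For a monomial P ∝ V, I, fractional errors add in quadrature:
  (1·δV/V)² = (1×0.0719)² = 0.00518;  (1·δI/I)² = (1×0.0295)² = 0.000872
δP/P = √(0.00605) = 0.0778
P = 198 W, so δP = 0.0778 × 198 = 15.4 W.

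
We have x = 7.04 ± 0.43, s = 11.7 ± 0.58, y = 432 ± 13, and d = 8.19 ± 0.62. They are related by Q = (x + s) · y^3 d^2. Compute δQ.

1.83e+10

Let u = x + s = 18.7. δu = √(δx² + δs²) = √(0.185 + 0.336) = 0.722, so δu/u = 0.0385.
Q is then a monomial in u, y, d:
δQ/Q = √((δu/u)² + (3·δy/y)² + (2·δd/d)²) = √(0.00148 + 0.00815 + 0.0229) = 0.180
Q = 1.01e+11, so δQ = 0.180 × 1.01e+11 = 1.83e+10.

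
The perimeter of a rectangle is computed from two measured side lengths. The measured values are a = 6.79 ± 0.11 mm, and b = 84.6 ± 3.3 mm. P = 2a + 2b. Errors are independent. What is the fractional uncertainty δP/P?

Sums and differences: (δP)² = Σ (cᵢ δxᵢ)².
  (2·δa)² = 0.0484;  (2·δb)² = 43.6
δP = √(43.6) = 6.60 mm
P = 183 mm, so δP/P = 6.60/183 = 0.0361.

0.0361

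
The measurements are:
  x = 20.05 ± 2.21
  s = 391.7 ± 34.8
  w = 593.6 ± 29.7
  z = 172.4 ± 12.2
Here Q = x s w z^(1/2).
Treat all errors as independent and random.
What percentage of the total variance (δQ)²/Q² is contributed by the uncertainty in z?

5.26%

(δQ/Q)² = (1·δx/x)² + (1·δs/s)² + (1·δw/w)² + (½·δz/z)²
  x term: (1×0.110)² = 0.0121
  s term: (1×0.0888)² = 0.00789
  w term: (1×0.0500)² = 0.00250
  z term: (0.5×0.0708)² = 0.00125
Total = 0.0238. Share from z = 0.00125/0.0238 = 0.0526.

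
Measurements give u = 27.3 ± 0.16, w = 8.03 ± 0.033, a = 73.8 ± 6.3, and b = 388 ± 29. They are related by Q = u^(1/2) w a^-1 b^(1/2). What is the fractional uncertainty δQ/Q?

Since Q is a product/quotient, work with relative uncertainties:
  (½·δu/u)² = (0.5×0.00586)² = 8.59e-06;  (1·δw/w)² = (1×0.00411)² = 1.69e-05;  (-1·δa/a)² = (-1×0.0854)² = 0.00729;  (½·δb/b)² = (0.5×0.0747)² = 0.00140
δQ/Q = √(0.00871) = 0.0933

0.0933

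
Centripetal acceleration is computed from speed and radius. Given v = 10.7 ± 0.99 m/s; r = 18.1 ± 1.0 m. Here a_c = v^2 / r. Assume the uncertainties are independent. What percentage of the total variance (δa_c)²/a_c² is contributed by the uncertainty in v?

91.8%

(δa_c/a_c)² = (2·δv/v)² + (-1·δr/r)²
  v term: (2×0.0925)² = 0.0342
  r term: (-1×0.0552)² = 0.00305
Total = 0.0373. Share from v = 0.0342/0.0373 = 0.918.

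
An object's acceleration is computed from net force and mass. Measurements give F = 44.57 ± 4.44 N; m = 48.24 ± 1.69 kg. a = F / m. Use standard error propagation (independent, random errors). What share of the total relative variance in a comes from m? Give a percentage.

(δa/a)² = (1·δF/F)² + (-1·δm/m)²
  F term: (1×0.0996)² = 0.00992
  m term: (-1×0.0350)² = 0.00123
Total = 0.0112. Share from m = 0.00123/0.0112 = 0.110.

11.0%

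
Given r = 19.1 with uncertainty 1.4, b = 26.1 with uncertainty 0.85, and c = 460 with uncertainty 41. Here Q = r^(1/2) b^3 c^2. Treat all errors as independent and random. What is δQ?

Q is a product of powers, so relative uncertainties combine in quadrature:
  (½·δr/r)² = (0.5×0.0733)² = 0.00134;  (3·δb/b)² = (3×0.0326)² = 0.00955;  (2·δc/c)² = (2×0.0891)² = 0.0318
δQ/Q = √(0.0427) = 0.207
Q = 1.64e+10, so δQ = 0.207 × 1.64e+10 = 3.4e+09.

3.4e+09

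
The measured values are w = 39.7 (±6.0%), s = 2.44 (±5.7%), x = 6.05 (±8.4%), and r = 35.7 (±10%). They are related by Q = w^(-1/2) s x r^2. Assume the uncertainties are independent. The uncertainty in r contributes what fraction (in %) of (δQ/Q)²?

(δQ/Q)² = (−½·δw/w)² + (1·δs/s)² + (1·δx/x)² + (2·δr/r)²
  w term: (-0.5×0.0600)² = 0.000900
  s term: (1×0.0570)² = 0.00325
  x term: (1×0.0840)² = 0.00706
  r term: (2×0.100)² = 0.0400
Total = 0.0512. Share from r = 0.0400/0.0512 = 0.781.

78.1%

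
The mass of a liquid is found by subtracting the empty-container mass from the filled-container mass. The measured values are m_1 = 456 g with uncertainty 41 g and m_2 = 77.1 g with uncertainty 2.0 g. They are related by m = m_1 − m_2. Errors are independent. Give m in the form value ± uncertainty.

For a sum/difference, combine absolute errors in quadrature:
  (δm_1)² = 1680;  (δm_2)² = 4.00
δm = √(1680) = 41.0 g
m = 379 g.

379 ± 41.0 g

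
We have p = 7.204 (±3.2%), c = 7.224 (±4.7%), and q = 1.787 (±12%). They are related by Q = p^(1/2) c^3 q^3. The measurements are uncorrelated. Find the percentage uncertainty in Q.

Each factor contributes (exponent × relative error)² to (δQ/Q)²:
  (½·δp/p)² = (0.5×0.0320)² = 0.000256;  (3·δc/c)² = (3×0.0470)² = 0.0199;  (3·δq/q)² = (3×0.120)² = 0.130
δQ/Q = √(0.150) = 0.387

38.7%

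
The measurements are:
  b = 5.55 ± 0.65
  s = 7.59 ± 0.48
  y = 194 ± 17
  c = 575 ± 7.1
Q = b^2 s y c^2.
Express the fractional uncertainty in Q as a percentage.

25.9%

Products/powers → add relative errors in quadrature, weighted by exponent:
  (2·δb/b)² = (2×0.117)² = 0.0549;  (1·δs/s)² = (1×0.0632)² = 0.00400;  (1·δy/y)² = (1×0.0876)² = 0.00768;  (2·δc/c)² = (2×0.0123)² = 0.000610
δQ/Q = √(0.0672) = 0.259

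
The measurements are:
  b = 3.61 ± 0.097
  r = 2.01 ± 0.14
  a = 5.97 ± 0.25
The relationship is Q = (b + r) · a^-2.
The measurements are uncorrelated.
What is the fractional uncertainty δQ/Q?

0.0891

Let u = b + r = 5.62. δu = √(δb² + δr²) = √(0.00941 + 0.0196) = 0.170, so δu/u = 0.0303.
Q is then a monomial in u, a:
δQ/Q = √((δu/u)² + (-2·δa/a)²) = √(0.000918 + 0.00701) = 0.0891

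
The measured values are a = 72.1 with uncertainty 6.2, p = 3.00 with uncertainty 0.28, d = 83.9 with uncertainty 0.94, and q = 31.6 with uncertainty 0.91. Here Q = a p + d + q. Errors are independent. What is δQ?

27.5

Let w = a·p = 216. δw/w = √((1·δa/a)² + (1·δp/p)²) = √(0.00739 + 0.00871) = 0.127, so δw = 27.5.
Q = w + d + q: δQ = √(δw² + δd² + δq²) = √(754 + 0.884 + 0.828) = 27.5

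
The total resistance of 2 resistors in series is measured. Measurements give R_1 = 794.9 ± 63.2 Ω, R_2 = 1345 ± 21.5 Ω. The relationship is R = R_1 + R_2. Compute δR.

66.8 Ω

Each term contributes (cᵢ δxᵢ)² to (δR)²:
  (δR_1)² = 3990;  (δR_2)² = 462
δR = √(4460) = 66.8 Ω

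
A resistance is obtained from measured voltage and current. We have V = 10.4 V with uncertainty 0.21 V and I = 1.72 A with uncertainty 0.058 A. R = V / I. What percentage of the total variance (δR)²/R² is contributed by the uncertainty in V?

(δR/R)² = (1·δV/V)² + (-1·δI/I)²
  V term: (1×0.0202)² = 0.000408
  I term: (-1×0.0337)² = 0.00114
Total = 0.00154. Share from V = 0.000408/0.00154 = 0.264.

26.4%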